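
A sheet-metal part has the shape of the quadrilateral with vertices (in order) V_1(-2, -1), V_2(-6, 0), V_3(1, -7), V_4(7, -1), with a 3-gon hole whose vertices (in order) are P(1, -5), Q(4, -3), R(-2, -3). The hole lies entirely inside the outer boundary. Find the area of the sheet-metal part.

Outer boundary:
Apply the shoelace (surveyor's) formula: 2A = Σ (x_i·y_{i+1} − x_{i+1}·y_i), indices taken mod 4.
V_1→V_2: (-2)(0) − (-6)(-1) = -6
V_2→V_3: (-6)(-7) − (1)(0) = 42
V_3→V_4: (1)(-1) − (7)(-7) = 48
V_4→V_1: (7)(-1) − (-2)(-1) = -9
Σ = 75
Area = |Σ|/2 = 37.5.
Hole:
Cross-terms: 17, -18, 13  ⇒  Σ = 12
Area = |Σ|/2 = 6.
Net area = 37.5 − 6 = 31.5.

31.5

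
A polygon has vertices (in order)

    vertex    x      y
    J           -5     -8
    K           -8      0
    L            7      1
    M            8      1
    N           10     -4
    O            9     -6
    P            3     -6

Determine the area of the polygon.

114.5

Apply the shoelace (surveyor's) formula: 2A = Σ (x_i·y_{i+1} − x_{i+1}·y_i), indices taken mod 7.
J→K: (-5)(0) − (-8)(-8) = -64
K→L: (-8)(1) − (7)(0) = -8
L→M: (7)(1) − (8)(1) = -1
M→N: (8)(-4) − (10)(1) = -42
N→O: (10)(-6) − (9)(-4) = -24
O→P: (9)(-6) − (3)(-6) = -36
P→J: (3)(-8) − (-5)(-6) = -54
Σ = -229
Area = |Σ|/2 = 114.5.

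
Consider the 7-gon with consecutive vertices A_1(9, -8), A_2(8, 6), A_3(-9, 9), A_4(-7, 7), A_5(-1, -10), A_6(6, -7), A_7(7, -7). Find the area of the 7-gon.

Σ = (118) + (126) + (0) + (77) + (67) + (7) + (7) = 402
Area = |Σ|/2 = 201.

201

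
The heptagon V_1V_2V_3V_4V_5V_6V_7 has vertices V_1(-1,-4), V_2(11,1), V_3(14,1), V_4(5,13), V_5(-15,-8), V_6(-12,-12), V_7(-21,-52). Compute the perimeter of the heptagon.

158

|V_1V_2| = √((12)² + (5)²) = √169 = 13
|V_2V_3| = √((3)² + (0)²) = √9 = 3
|V_3V_4| = √((-9)² + (12)²) = √225 = 15
|V_4V_5| = √((-20)² + (-21)²) = √841 = 29
|V_5V_6| = √((3)² + (-4)²) = √25 = 5
|V_6V_7| = √((-9)² + (-40)²) = √1681 = 41
|V_7V_1| = √((20)² + (48)²) = √2704 = 52
Perimeter = 13 + 3 + 15 + 29 + 5 + 41 + 52 = 158.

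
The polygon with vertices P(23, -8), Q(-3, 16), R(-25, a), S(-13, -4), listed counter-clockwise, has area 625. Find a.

The doubled signed area Σ (x_i y_{i+1} − x_{i+1} y_i) is linear in a.
With a=0 it equals 1040; the coefficient of a is 10 (from the two edges through R).
So 10·a + 1040 = 2·625 = 1250 ⇒ a = 21.

21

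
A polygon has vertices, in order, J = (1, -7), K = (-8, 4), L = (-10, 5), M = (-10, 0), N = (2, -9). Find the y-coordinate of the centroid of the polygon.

-108/83

Apply the surveyor's formula. First the cross-terms c_i = x_i·y_{i+1} − x_{i+1}·y_i:
  -52, 0, 50, 90, -5  ⇒  2A = 83, A = 41.5.
Then Σ (y_i + y_{i+1})·c_i = -324, so ȳ = -324 / (6·41.5) = -108/83.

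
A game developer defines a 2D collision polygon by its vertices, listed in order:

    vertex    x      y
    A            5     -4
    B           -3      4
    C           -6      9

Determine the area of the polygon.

8

Apply the shoelace (surveyor's) formula: 2A = Σ (x_i·y_{i+1} − x_{i+1}·y_i), indices taken mod 3.
Cross-terms: 8, -3, -21  ⇒  Σ = -16
Area = |Σ|/2 = 8.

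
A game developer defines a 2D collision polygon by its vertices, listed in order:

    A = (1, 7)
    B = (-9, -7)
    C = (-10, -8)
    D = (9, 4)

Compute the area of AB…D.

Apply the shoelace (surveyor's) formula: 2A = Σ (x_i·y_{i+1} − x_{i+1}·y_i), indices taken mod 4.
A→B: (1)(-7) − (-9)(7) = 56
B→C: (-9)(-8) − (-10)(-7) = 2
C→D: (-10)(4) − (9)(-8) = 32
D→A: (9)(7) − (1)(4) = 59
Σ = 149
Area = |Σ|/2 = 74.5.

74.5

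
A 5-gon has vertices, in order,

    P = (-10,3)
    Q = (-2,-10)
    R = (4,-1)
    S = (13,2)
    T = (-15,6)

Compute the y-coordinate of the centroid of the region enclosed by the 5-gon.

-46/219

Apply Gauss's area formula. First the cross-terms c_i = x_i·y_{i+1} − x_{i+1}·y_i:
  106, 42, 21, 108, 15  ⇒  2A = 292, A = 146.
Then Σ (y_i + y_{i+1})·c_i = -184, so ȳ = -184 / (6·146) = -46/219.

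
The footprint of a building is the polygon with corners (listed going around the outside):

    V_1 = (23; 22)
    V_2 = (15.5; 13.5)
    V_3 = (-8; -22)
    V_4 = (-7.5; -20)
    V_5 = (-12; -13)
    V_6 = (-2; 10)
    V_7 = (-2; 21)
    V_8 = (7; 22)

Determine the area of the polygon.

Apply Gauss's area formula: 2A = Σ (x_i·y_{i+1} − x_{i+1}·y_i), indices taken mod 8.
V_1→V_2: (23)(13.5) − (15.5)(22) = -30.5
V_2→V_3: (15.5)(-22) − (-8)(13.5) = -233
V_3→V_4: (-8)(-20) − (-7.5)(-22) = -5
V_4→V_5: (-7.5)(-13) − (-12)(-20) = -142.5
V_5→V_6: (-12)(10) − (-2)(-13) = -146
V_6→V_7: (-2)(21) − (-2)(10) = -22
V_7→V_8: (-2)(22) − (7)(21) = -191
V_8→V_1: (7)(22) − (23)(22) = -352
Σ = -1122
Area = |Σ|/2 = 561.

561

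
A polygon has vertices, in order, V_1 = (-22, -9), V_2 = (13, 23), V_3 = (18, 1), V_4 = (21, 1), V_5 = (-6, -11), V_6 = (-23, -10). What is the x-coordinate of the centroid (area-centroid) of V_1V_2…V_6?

Apply Gauss's area formula. First the cross-terms c_i = x_i·y_{i+1} − x_{i+1}·y_i:
  -389, -401, -3, -225, -193, -13  ⇒  2A = -1224, A = -612.
Then Σ (x_i + x_{i+1})·c_i = -6240, so x̄ = -6240 / (6·(-612)) = 260/153.

260/153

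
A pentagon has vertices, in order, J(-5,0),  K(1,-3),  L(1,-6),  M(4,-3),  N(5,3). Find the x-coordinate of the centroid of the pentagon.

94/75

Apply Gauss's area formula. First the cross-terms c_i = x_i·y_{i+1} − x_{i+1}·y_i:
  15, -3, 21, 27, 15  ⇒  2A = 75, A = 37.5.
Then Σ (x_i + x_{i+1})·c_i = 282, so x̄ = 282 / (6·37.5) = 94/75.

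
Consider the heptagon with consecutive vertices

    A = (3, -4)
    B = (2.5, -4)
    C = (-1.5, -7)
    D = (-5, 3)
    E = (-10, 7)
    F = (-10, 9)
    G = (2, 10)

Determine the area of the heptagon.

Cross-terms: -2, -23.5, -39.5, -5, -20, -118, -38  ⇒  Σ = -246
Area = |Σ|/2 = 123.

123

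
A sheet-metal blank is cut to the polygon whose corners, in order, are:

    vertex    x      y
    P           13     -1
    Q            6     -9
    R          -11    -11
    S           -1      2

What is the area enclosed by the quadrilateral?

Σ = (-111) + (-165) + (-33) + (-25) = -334
Area = |Σ|/2 = 167.

167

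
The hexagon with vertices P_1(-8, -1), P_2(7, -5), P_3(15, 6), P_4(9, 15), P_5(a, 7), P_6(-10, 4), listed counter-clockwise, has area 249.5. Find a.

The doubled signed area Σ (x_i y_{i+1} − x_{i+1} y_i) is linear in a.
With a=0 it equals 510; the coefficient of a is -11 (from the two edges through P_5).
So -11·a + 510 = 2·249.5 = 499 ⇒ a = 1.

1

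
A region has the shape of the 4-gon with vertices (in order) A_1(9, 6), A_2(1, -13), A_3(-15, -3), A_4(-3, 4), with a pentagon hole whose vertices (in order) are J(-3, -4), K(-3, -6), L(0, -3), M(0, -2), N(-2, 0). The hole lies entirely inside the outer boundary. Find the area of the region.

212.5

Outer boundary:
Σ = (-123) + (-198) + (-69) + (-54) = -444
Area = |Σ|/2 = 222.
Hole:
Cross-terms: 6, 9, 0, -4, 8  ⇒  Σ = 19
Area = |Σ|/2 = 9.5.
Net area = 222 − 9.5 = 212.5.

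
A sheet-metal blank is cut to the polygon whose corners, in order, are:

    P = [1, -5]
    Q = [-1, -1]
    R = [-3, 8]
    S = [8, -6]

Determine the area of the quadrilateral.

48.5

Apply the surveyor's formula: 2A = Σ (x_i·y_{i+1} − x_{i+1}·y_i), indices taken mod 4.
Cross-terms: -6, -11, -46, -34  ⇒  Σ = -97
Area = |Σ|/2 = 48.5.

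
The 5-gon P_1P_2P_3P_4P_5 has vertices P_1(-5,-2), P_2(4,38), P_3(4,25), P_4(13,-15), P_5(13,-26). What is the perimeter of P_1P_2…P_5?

136

|P_1P_2| = √((9)² + (40)²) = √1681 = 41
|P_2P_3| = √((0)² + (-13)²) = √169 = 13
|P_3P_4| = √((9)² + (-40)²) = √1681 = 41
|P_4P_5| = √((0)² + (-11)²) = √121 = 11
|P_5P_1| = √((-18)² + (24)²) = √900 = 30
Perimeter = 41 + 13 + 41 + 11 + 30 = 136.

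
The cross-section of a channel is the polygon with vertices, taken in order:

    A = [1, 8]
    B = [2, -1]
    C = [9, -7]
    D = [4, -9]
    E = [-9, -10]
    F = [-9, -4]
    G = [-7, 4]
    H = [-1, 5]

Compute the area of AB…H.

A→B: (1)(-1) − (2)(8) = -17
B→C: (2)(-7) − (9)(-1) = -5
C→D: (9)(-9) − (4)(-7) = -53
D→E: (4)(-10) − (-9)(-9) = -121
E→F: (-9)(-4) − (-9)(-10) = -54
F→G: (-9)(4) − (-7)(-4) = -64
G→H: (-7)(5) − (-1)(4) = -31
H→A: (-1)(8) − (1)(5) = -13
Σ = -358
Area = |Σ|/2 = 179.

179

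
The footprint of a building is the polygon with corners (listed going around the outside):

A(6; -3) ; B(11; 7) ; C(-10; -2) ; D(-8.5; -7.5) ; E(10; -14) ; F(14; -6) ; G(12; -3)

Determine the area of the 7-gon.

Apply the surveyor's formula: 2A = Σ (x_i·y_{i+1} − x_{i+1}·y_i), indices taken mod 7.
Cross-terms: 75, 48, 58, 194, 136, 30, -18  ⇒  Σ = 523
Area = |Σ|/2 = 261.5.

261.5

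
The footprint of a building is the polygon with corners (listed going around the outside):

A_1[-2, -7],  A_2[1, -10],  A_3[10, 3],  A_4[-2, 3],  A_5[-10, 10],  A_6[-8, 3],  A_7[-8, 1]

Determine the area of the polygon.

150

Apply Gauss's area formula: 2A = Σ (x_i·y_{i+1} − x_{i+1}·y_i), indices taken mod 7.
Σ = (27) + (103) + (36) + (10) + (50) + (16) + (58) = 300
Area = |Σ|/2 = 150.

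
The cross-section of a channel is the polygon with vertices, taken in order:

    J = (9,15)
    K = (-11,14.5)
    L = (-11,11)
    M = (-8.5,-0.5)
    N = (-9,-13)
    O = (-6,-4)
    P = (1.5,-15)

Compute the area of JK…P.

Apply the shoelace formula: 2A = Σ (x_i·y_{i+1} − x_{i+1}·y_i), indices taken mod 7.
Σ = (295.5) + (38.5) + (99) + (106) + (-42) + (96) + (157.5) = 750.5
Area = |Σ|/2 = 375.25.

375.25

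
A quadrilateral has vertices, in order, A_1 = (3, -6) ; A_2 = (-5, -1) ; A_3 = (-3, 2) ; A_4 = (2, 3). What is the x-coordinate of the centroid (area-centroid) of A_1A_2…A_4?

Apply the shoelace formula. First the cross-terms c_i = x_i·y_{i+1} − x_{i+1}·y_i:
  -33, -13, -13, -21  ⇒  2A = -80, A = -40.
Then Σ (x_i + x_{i+1})·c_i = 78, so x̄ = 78 / (6·(-40)) = -0.325.

-0.325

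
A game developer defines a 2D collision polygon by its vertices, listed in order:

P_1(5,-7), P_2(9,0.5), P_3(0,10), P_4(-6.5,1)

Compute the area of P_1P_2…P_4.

130.5

Apply the surveyor's formula: 2A = Σ (x_i·y_{i+1} − x_{i+1}·y_i), indices taken mod 4.
Σ = (65.5) + (90) + (65) + (40.5) = 261
Area = |Σ|/2 = 130.5.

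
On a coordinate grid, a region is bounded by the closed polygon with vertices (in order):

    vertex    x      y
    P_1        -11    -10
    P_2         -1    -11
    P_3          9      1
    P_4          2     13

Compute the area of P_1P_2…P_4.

Apply the shoelace formula: 2A = Σ (x_i·y_{i+1} − x_{i+1}·y_i), indices taken mod 4.
P_1→P_2: (-11)(-11) − (-1)(-10) = 111
P_2→P_3: (-1)(1) − (9)(-11) = 98
P_3→P_4: (9)(13) − (2)(1) = 115
P_4→P_1: (2)(-10) − (-11)(13) = 123
Σ = 447
Area = |Σ|/2 = 223.5.

223.5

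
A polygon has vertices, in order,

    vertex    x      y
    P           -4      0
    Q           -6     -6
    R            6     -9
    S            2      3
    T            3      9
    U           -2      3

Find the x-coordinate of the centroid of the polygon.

Apply the shoelace formula. First the cross-terms c_i = x_i·y_{i+1} − x_{i+1}·y_i:
  24, 90, 36, 9, 27, 12  ⇒  2A = 198, A = 99.
Then Σ (x_i + x_{i+1})·c_i = 48, so x̄ = 48 / (6·99) = 8/99.

8/99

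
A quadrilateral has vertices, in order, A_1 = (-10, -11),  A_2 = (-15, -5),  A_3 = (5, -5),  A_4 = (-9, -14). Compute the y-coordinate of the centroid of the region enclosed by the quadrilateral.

Apply the shoelace (surveyor's) formula. First the cross-terms c_i = x_i·y_{i+1} − x_{i+1}·y_i:
  -115, 100, -115, -41  ⇒  2A = -171, A = -85.5.
Then Σ (y_i + y_{i+1})·c_i = 4050, so ȳ = 4050 / (6·(-85.5)) = -150/19.

-150/19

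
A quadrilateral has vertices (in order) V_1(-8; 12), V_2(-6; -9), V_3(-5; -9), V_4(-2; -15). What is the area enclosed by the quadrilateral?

Apply the shoelace formula: 2A = Σ (x_i·y_{i+1} − x_{i+1}·y_i), indices taken mod 4.
Σ = (144) + (9) + (57) + (-144) = 66
Area = |Σ|/2 = 33.

33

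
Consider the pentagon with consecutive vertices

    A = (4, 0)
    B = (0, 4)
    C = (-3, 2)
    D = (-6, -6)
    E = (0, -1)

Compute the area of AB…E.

34

A→B: (4)(4) − (0)(0) = 16
B→C: (0)(2) − (-3)(4) = 12
C→D: (-3)(-6) − (-6)(2) = 30
D→E: (-6)(-1) − (0)(-6) = 6
E→A: (0)(0) − (4)(-1) = 4
Σ = 68
Area = |Σ|/2 = 34.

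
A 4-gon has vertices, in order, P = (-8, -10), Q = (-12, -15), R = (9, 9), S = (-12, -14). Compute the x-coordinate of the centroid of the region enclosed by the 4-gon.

-11/3

Apply the surveyor's formula. First the cross-terms c_i = x_i·y_{i+1} − x_{i+1}·y_i:
  0, 27, -18, 8  ⇒  2A = 17, A = 8.5.
Then Σ (x_i + x_{i+1})·c_i = -187, so x̄ = -187 / (6·8.5) = -11/3.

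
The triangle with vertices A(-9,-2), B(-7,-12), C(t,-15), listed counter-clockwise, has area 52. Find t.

The doubled signed area Σ (x_i y_{i+1} − x_{i+1} y_i) is linear in t.
With t=0 it equals 64; the coefficient of t is 10 (from the two edges through C).
So 10·t + 64 = 2·52 = 104 ⇒ t = 4.

4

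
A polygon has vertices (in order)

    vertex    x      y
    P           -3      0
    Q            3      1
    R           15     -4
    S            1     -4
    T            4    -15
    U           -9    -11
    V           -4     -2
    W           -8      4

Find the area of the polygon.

Apply the shoelace (surveyor's) formula: 2A = Σ (x_i·y_{i+1} − x_{i+1}·y_i), indices taken mod 8.
Σ = (-3) + (-27) + (-56) + (1) + (-179) + (-26) + (-32) + (12) = -310
Area = |Σ|/2 = 155.

155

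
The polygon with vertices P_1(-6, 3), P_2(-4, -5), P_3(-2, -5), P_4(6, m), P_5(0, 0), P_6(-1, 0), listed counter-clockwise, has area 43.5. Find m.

Write out the shoelace sum; only the two edges meeting at P_4 involve m:
2·Area = [((-2)·m − 6·(-5)) + (6·0 − 0·m)] + 49
       = -2·m + 79 = 87
⇒ m = -4.

-4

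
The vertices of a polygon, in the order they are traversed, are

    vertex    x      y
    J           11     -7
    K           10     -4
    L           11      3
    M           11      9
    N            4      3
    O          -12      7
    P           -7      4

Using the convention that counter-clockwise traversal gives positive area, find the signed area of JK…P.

116.5

Σ = (26) + (74) + (66) + (-3) + (64) + (1) + (5) = 233
Signed area = Σ/2 = 116.5 (positive ⇒ counter-clockwise traversal).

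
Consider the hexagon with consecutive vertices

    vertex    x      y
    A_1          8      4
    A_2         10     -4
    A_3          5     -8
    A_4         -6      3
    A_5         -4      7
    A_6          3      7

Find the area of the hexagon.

Σ = (-72) + (-60) + (-33) + (-30) + (-49) + (-44) = -288
Area = |Σ|/2 = 144.

144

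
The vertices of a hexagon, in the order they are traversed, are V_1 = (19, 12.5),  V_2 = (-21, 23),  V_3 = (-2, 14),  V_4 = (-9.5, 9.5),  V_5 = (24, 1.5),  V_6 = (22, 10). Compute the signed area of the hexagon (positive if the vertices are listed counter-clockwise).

Σ = (699.5) + (-248) + (114) + (-242.25) + (207) + (85) = 615.25
Signed area = Σ/2 = 307.625 (positive ⇒ counter-clockwise traversal).

307.625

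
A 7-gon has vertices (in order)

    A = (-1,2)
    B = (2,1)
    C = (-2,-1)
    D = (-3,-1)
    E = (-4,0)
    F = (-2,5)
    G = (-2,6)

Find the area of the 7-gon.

Apply the surveyor's formula: 2A = Σ (x_i·y_{i+1} − x_{i+1}·y_i), indices taken mod 7.
A→B: (-1)(1) − (2)(2) = -5
B→C: (2)(-1) − (-2)(1) = 0
C→D: (-2)(-1) − (-3)(-1) = -1
D→E: (-3)(0) − (-4)(-1) = -4
E→F: (-4)(5) − (-2)(0) = -20
F→G: (-2)(6) − (-2)(5) = -2
G→A: (-2)(2) − (-1)(6) = 2
Σ = -30
Area = |Σ|/2 = 15.

15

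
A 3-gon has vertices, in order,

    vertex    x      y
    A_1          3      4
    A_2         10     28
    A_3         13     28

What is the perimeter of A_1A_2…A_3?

|A_1A_2| = √((7)² + (24)²) = √625 = 25
|A_2A_3| = √((3)² + (0)²) = √9 = 3
|A_3A_1| = √((-10)² + (-24)²) = √676 = 26
Perimeter = 25 + 3 + 26 = 54.

54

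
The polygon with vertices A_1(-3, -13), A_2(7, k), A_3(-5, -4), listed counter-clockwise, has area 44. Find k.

The doubled signed area Σ (x_i y_{i+1} − x_{i+1} y_i) is linear in k.
With k=0 it equals 116; the coefficient of k is 2 (from the two edges through A_2).
So 2·k + 116 = 2·44 = 88 ⇒ k = -14.

-14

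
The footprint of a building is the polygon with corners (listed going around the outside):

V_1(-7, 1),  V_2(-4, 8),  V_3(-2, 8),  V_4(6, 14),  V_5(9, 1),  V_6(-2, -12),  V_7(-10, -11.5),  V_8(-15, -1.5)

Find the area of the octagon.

Apply the shoelace (surveyor's) formula: 2A = Σ (x_i·y_{i+1} − x_{i+1}·y_i), indices taken mod 8.
Σ = (-52) + (-16) + (-76) + (-120) + (-106) + (-97) + (-157.5) + (-25.5) = -650
Area = |Σ|/2 = 325.

325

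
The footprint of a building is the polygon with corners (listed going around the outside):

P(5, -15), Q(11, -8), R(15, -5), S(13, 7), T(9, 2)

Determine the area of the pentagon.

89

P→Q: (5)(-8) − (11)(-15) = 125
Q→R: (11)(-5) − (15)(-8) = 65
R→S: (15)(7) − (13)(-5) = 170
S→T: (13)(2) − (9)(7) = -37
T→P: (9)(-15) − (5)(2) = -145
Σ = 178
Area = |Σ|/2 = 89.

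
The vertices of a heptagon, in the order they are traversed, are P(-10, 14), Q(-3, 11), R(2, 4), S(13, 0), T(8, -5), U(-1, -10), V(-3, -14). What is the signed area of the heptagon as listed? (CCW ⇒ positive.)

-251

Apply the shoelace formula: 2A = Σ (x_i·y_{i+1} − x_{i+1}·y_i), indices taken mod 7.
Cross-terms: -68, -34, -52, -65, -85, -16, -182  ⇒  Σ = -502
Signed area = Σ/2 = -251 (negative ⇒ clockwise traversal).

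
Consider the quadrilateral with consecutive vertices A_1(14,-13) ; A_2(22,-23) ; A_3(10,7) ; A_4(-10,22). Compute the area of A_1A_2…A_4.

230

Σ = (-36) + (384) + (290) + (-178) = 460
Area = |Σ|/2 = 230.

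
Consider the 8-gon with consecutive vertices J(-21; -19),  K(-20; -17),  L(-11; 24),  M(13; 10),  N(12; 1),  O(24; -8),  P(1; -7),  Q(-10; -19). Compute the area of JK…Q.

898.5

Apply the shoelace (surveyor's) formula: 2A = Σ (x_i·y_{i+1} − x_{i+1}·y_i), indices taken mod 8.
Cross-terms: -23, -667, -422, -107, -120, -160, -89, -209  ⇒  Σ = -1797
Area = |Σ|/2 = 898.5.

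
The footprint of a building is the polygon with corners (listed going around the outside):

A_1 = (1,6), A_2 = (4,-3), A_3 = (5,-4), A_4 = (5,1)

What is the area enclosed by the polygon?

13

A_1→A_2: (1)(-3) − (4)(6) = -27
A_2→A_3: (4)(-4) − (5)(-3) = -1
A_3→A_4: (5)(1) − (5)(-4) = 25
A_4→A_1: (5)(6) − (1)(1) = 29
Σ = 26
Area = |Σ|/2 = 13.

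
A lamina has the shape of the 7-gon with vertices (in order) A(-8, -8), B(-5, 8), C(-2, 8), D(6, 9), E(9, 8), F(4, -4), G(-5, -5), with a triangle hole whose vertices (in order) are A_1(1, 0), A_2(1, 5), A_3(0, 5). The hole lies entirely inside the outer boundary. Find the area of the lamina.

Outer boundary:
Apply the surveyor's formula: 2A = Σ (x_i·y_{i+1} − x_{i+1}·y_i), indices taken mod 7.
Cross-terms: -104, -24, -66, -33, -68, -40, 0  ⇒  Σ = -335
Area = |Σ|/2 = 167.5.
Hole:
Apply the shoelace formula: 2A = Σ (x_i·y_{i+1} − x_{i+1}·y_i), indices taken mod 3.
Σ = (5) + (5) + (-5) = 5
Area = |Σ|/2 = 2.5.
Net area = 167.5 − 2.5 = 165.

165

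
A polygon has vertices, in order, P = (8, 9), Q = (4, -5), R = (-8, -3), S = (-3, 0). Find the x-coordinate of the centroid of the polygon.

Apply the surveyor's formula. First the cross-terms c_i = x_i·y_{i+1} − x_{i+1}·y_i:
  -76, -52, -9, -27  ⇒  2A = -164, A = -82.
Then Σ (x_i + x_{i+1})·c_i = -740, so x̄ = -740 / (6·(-82)) = 185/123.

185/123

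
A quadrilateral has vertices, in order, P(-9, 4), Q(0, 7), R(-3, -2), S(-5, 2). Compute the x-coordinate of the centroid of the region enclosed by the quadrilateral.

-11/3

Apply the shoelace formula. First the cross-terms c_i = x_i·y_{i+1} − x_{i+1}·y_i:
  -63, 21, -16, -2  ⇒  2A = -60, A = -30.
Then Σ (x_i + x_{i+1})·c_i = 660, so x̄ = 660 / (6·(-30)) = -11/3.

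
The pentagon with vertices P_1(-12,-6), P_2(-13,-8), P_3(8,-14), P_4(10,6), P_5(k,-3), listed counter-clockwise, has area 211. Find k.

-3

The doubled signed area Σ (x_i y_{i+1} − x_{i+1} y_i) is linear in k.
With k=0 it equals 386; the coefficient of k is -12 (from the two edges through P_5).
So -12·k + 386 = 2·211 = 422 ⇒ k = -3.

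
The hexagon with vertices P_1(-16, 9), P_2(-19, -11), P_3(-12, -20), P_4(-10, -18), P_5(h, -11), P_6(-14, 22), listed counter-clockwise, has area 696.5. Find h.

15

The doubled signed area Σ (x_i y_{i+1} − x_{i+1} y_i) is linear in h.
With h=0 it equals 793; the coefficient of h is 40 (from the two edges through P_5).
So 40·h + 793 = 2·696.5 = 1393 ⇒ h = 15.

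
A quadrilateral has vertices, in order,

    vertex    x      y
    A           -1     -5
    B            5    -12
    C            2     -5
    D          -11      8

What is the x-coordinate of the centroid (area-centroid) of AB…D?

-22/15

Apply the surveyor's formula. First the cross-terms c_i = x_i·y_{i+1} − x_{i+1}·y_i:
  37, -1, -39, 63  ⇒  2A = 60, A = 30.
Then Σ (x_i + x_{i+1})·c_i = -264, so x̄ = -264 / (6·30) = -22/15.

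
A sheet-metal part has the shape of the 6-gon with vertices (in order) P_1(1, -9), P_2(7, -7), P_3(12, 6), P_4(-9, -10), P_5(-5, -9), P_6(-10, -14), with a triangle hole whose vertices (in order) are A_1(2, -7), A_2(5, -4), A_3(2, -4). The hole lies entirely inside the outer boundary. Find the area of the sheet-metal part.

111

Outer boundary:
Σ = (56) + (126) + (-66) + (31) + (-20) + (104) = 231
Area = |Σ|/2 = 115.5.
Hole:
Apply Gauss's area formula: 2A = Σ (x_i·y_{i+1} − x_{i+1}·y_i), indices taken mod 3.
A_1→A_2: (2)(-4) − (5)(-7) = 27
A_2→A_3: (5)(-4) − (2)(-4) = -12
A_3→A_1: (2)(-7) − (2)(-4) = -6
Σ = 9
Area = |Σ|/2 = 4.5.
Net area = 115.5 − 4.5 = 111.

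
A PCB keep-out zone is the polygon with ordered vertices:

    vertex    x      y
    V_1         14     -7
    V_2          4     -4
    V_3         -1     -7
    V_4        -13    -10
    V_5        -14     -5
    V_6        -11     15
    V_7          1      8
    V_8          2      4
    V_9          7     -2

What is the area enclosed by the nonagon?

324.5

Apply the surveyor's formula: 2A = Σ (x_i·y_{i+1} − x_{i+1}·y_i), indices taken mod 9.
Σ = (-28) + (-32) + (-81) + (-75) + (-265) + (-103) + (-12) + (-32) + (-21) = -649
Area = |Σ|/2 = 324.5.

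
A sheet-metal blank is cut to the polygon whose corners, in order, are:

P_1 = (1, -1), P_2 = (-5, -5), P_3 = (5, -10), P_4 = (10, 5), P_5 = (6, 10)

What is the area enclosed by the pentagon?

P_1→P_2: (1)(-5) − (-5)(-1) = -10
P_2→P_3: (-5)(-10) − (5)(-5) = 75
P_3→P_4: (5)(5) − (10)(-10) = 125
P_4→P_5: (10)(10) − (6)(5) = 70
P_5→P_1: (6)(-1) − (1)(10) = -16
Σ = 244
Area = |Σ|/2 = 122.

122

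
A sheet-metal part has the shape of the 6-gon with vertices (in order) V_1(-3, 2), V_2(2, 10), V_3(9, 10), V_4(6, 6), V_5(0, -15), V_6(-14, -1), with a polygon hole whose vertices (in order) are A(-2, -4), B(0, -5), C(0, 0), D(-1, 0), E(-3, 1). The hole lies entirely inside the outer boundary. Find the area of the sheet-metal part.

209

Outer boundary:
Σ = (-34) + (-70) + (-6) + (-90) + (-210) + (-31) = -441
Area = |Σ|/2 = 220.5.
Hole:
Apply the surveyor's formula: 2A = Σ (x_i·y_{i+1} − x_{i+1}·y_i), indices taken mod 5.
Cross-terms: 10, 0, 0, -1, 14  ⇒  Σ = 23
Area = |Σ|/2 = 11.5.
Net area = 220.5 − 11.5 = 209.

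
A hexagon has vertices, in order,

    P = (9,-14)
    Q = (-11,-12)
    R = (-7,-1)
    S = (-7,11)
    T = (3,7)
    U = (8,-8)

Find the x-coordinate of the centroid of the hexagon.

Apply the shoelace (surveyor's) formula. First the cross-terms c_i = x_i·y_{i+1} − x_{i+1}·y_i:
  -262, -73, -84, -82, -80, -40  ⇒  2A = -621, A = -310.5.
Then Σ (x_i + x_{i+1})·c_i = 1782, so x̄ = 1782 / (6·(-310.5)) = -22/23.

-22/23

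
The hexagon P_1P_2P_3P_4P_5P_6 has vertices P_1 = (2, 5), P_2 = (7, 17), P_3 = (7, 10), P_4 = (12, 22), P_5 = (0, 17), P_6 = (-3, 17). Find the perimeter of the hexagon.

62

|P_1P_2| = √((5)² + (12)²) = √169 = 13
|P_2P_3| = √((0)² + (-7)²) = √49 = 7
|P_3P_4| = √((5)² + (12)²) = √169 = 13
|P_4P_5| = √((-12)² + (-5)²) = √169 = 13
|P_5P_6| = √((-3)² + (0)²) = √9 = 3
|P_6P_1| = √((5)² + (-12)²) = √169 = 13
Perimeter = 13 + 7 + 13 + 13 + 3 + 13 = 62.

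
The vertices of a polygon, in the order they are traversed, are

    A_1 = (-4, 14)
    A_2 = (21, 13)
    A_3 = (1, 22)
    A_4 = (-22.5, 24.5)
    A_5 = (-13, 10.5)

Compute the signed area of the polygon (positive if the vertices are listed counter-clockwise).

282.375

Apply Gauss's area formula: 2A = Σ (x_i·y_{i+1} − x_{i+1}·y_i), indices taken mod 5.
A_1→A_2: (-4)(13) − (21)(14) = -346
A_2→A_3: (21)(22) − (1)(13) = 449
A_3→A_4: (1)(24.5) − (-22.5)(22) = 519.5
A_4→A_5: (-22.5)(10.5) − (-13)(24.5) = 82.25
A_5→A_1: (-13)(14) − (-4)(10.5) = -140
Σ = 564.75
Signed area = Σ/2 = 282.375 (positive ⇒ counter-clockwise traversal).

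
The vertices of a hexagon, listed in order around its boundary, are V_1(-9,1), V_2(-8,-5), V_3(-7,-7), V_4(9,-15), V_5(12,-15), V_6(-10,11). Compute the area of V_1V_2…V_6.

179

Apply the surveyor's formula: 2A = Σ (x_i·y_{i+1} − x_{i+1}·y_i), indices taken mod 6.
Cross-terms: 53, 21, 168, 45, -18, 89  ⇒  Σ = 358
Area = |Σ|/2 = 179.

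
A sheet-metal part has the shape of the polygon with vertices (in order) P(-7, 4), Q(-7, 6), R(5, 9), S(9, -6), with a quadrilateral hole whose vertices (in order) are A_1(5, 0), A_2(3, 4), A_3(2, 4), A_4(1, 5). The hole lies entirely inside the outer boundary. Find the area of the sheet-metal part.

109.5

Outer boundary:
Apply the shoelace (surveyor's) formula: 2A = Σ (x_i·y_{i+1} − x_{i+1}·y_i), indices taken mod 4.
Σ = (-14) + (-93) + (-111) + (-6) = -224
Area = |Σ|/2 = 112.
Hole:
Apply the surveyor's formula: 2A = Σ (x_i·y_{i+1} − x_{i+1}·y_i), indices taken mod 4.
Σ = (20) + (4) + (6) + (-25) = 5
Area = |Σ|/2 = 2.5.
Net area = 112 − 2.5 = 109.5.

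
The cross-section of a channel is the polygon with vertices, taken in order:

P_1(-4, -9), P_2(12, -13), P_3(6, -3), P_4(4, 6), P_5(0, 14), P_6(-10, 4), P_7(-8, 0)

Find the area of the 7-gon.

Cross-terms: 160, 42, 48, 56, 140, 32, 72  ⇒  Σ = 550
Area = |Σ|/2 = 275.

275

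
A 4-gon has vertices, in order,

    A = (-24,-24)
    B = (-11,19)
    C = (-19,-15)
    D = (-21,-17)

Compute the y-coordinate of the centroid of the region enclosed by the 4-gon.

Apply the shoelace (surveyor's) formula. First the cross-terms c_i = x_i·y_{i+1} − x_{i+1}·y_i:
  -720, 526, 8, 96  ⇒  2A = -90, A = -45.
Then Σ (y_i + y_{i+1})·c_i = 1512, so ȳ = 1512 / (6·(-45)) = -5.6.

-5.6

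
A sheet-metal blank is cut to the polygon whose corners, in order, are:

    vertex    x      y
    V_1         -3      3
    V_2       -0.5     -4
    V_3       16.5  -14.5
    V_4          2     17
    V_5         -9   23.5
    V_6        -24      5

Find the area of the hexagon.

529.125

Σ = (13.5) + (73.25) + (309.5) + (200) + (519) + (-57) = 1058.25
Area = |Σ|/2 = 529.125.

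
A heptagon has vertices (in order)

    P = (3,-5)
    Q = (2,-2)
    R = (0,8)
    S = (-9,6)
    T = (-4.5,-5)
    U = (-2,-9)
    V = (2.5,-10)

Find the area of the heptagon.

127.25

Cross-terms: 4, 16, 72, 72, 30.5, 42.5, 17.5  ⇒  Σ = 254.5
Area = |Σ|/2 = 127.25.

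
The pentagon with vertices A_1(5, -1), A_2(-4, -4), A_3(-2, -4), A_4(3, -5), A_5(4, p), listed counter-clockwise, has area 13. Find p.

Write out the shoelace sum; only the two edges meeting at A_5 involve p:
2·Area = [(3·p − 4·(-5)) + (4·(-1) − 5·p)] + 6
       = -2·p + 22 = 26
⇒ p = -2.

-2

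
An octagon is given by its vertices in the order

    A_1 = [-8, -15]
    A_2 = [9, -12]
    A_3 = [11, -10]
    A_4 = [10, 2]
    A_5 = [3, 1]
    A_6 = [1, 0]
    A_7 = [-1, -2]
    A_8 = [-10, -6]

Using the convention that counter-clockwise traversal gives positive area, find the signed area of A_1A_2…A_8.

Σ = (231) + (42) + (122) + (4) + (-1) + (-2) + (-14) + (102) = 484
Signed area = Σ/2 = 242 (positive ⇒ counter-clockwise traversal).

242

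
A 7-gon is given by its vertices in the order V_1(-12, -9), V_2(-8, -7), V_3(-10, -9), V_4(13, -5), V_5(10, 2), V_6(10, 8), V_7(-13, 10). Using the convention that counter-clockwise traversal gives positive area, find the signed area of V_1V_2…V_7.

379

Apply the shoelace formula: 2A = Σ (x_i·y_{i+1} − x_{i+1}·y_i), indices taken mod 7.
V_1→V_2: (-12)(-7) − (-8)(-9) = 12
V_2→V_3: (-8)(-9) − (-10)(-7) = 2
V_3→V_4: (-10)(-5) − (13)(-9) = 167
V_4→V_5: (13)(2) − (10)(-5) = 76
V_5→V_6: (10)(8) − (10)(2) = 60
V_6→V_7: (10)(10) − (-13)(8) = 204
V_7→V_1: (-13)(-9) − (-12)(10) = 237
Σ = 758
Signed area = Σ/2 = 379 (positive ⇒ counter-clockwise traversal).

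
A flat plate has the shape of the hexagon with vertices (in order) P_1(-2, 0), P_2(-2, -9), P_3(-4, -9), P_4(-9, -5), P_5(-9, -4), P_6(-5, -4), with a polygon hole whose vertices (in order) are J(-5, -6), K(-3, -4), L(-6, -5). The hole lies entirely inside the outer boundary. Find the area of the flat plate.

Outer boundary:
Σ = (18) + (-18) + (-61) + (-9) + (16) + (-8) = -62
Area = |Σ|/2 = 31.
Hole:
J→K: (-5)(-4) − (-3)(-6) = 2
K→L: (-3)(-5) − (-6)(-4) = -9
L→J: (-6)(-6) − (-5)(-5) = 11
Σ = 4
Area = |Σ|/2 = 2.
Net area = 31 − 2 = 29.

29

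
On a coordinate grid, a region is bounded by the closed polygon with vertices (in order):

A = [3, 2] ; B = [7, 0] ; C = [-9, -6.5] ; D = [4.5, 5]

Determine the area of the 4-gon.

Apply the shoelace (surveyor's) formula: 2A = Σ (x_i·y_{i+1} − x_{i+1}·y_i), indices taken mod 4.
Σ = (-14) + (-45.5) + (-15.75) + (-6) = -81.25
Area = |Σ|/2 = 40.625.

40.625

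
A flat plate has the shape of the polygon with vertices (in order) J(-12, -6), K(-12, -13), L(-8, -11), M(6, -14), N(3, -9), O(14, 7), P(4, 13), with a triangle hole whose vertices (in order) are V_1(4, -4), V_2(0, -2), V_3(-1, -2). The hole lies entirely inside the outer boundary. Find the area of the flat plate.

Outer boundary:
Apply the surveyor's formula: 2A = Σ (x_i·y_{i+1} − x_{i+1}·y_i), indices taken mod 7.
Σ = (84) + (28) + (178) + (-12) + (147) + (154) + (132) = 711
Area = |Σ|/2 = 355.5.
Hole:
Apply the surveyor's formula: 2A = Σ (x_i·y_{i+1} − x_{i+1}·y_i), indices taken mod 3.
Cross-terms: -8, -2, 12  ⇒  Σ = 2
Area = |Σ|/2 = 1.
Net area = 355.5 − 1 = 354.5.

354.5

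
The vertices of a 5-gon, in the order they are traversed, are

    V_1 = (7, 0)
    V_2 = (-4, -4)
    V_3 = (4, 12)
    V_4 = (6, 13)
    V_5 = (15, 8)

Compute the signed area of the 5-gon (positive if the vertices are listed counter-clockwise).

-141.5

Σ = (-28) + (-32) + (-20) + (-147) + (-56) = -283
Signed area = Σ/2 = -141.5 (negative ⇒ clockwise traversal).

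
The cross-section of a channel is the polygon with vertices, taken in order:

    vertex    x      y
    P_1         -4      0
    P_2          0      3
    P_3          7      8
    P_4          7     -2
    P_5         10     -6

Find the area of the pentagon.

74.5

Apply the surveyor's formula: 2A = Σ (x_i·y_{i+1} − x_{i+1}·y_i), indices taken mod 5.
Σ = (-12) + (-21) + (-70) + (-22) + (-24) = -149
Area = |Σ|/2 = 74.5.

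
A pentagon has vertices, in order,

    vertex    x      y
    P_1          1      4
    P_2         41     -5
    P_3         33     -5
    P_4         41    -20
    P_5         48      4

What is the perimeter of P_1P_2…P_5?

138

|P_1P_2| = √((40)² + (-9)²) = √1681 = 41
|P_2P_3| = √((-8)² + (0)²) = √64 = 8
|P_3P_4| = √((8)² + (-15)²) = √289 = 17
|P_4P_5| = √((7)² + (24)²) = √625 = 25
|P_5P_1| = √((-47)² + (0)²) = √2209 = 47
Perimeter = 41 + 8 + 17 + 25 + 47 = 138.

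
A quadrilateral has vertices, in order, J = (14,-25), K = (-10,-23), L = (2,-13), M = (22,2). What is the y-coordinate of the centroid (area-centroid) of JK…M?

-2602/171

Apply the surveyor's formula. First the cross-terms c_i = x_i·y_{i+1} − x_{i+1}·y_i:
  -572, 176, 290, -578  ⇒  2A = -684, A = -342.
Then Σ (y_i + y_{i+1})·c_i = 31224, so ȳ = 31224 / (6·(-342)) = -2602/171.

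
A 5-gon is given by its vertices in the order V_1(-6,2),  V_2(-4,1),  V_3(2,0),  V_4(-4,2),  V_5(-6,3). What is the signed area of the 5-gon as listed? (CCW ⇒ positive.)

5

Apply Gauss's area formula: 2A = Σ (x_i·y_{i+1} − x_{i+1}·y_i), indices taken mod 5.
Σ = (2) + (-2) + (4) + (0) + (6) = 10
Signed area = Σ/2 = 5 (positive ⇒ counter-clockwise traversal).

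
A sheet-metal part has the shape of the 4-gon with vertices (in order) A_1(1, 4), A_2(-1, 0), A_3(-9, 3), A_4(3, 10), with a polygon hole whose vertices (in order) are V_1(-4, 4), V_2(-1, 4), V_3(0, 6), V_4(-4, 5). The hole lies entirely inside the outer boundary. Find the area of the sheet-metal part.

Outer boundary:
Σ = (4) + (-3) + (-99) + (2) = -96
Area = |Σ|/2 = 48.
Hole:
Apply the surveyor's formula: 2A = Σ (x_i·y_{i+1} − x_{i+1}·y_i), indices taken mod 4.
Σ = (-12) + (-6) + (24) + (4) = 10
Area = |Σ|/2 = 5.
Net area = 48 − 5 = 43.

43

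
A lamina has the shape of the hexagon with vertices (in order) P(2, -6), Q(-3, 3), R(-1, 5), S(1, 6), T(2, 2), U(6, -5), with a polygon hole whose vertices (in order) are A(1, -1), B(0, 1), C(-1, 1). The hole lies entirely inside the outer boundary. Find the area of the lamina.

Outer boundary:
Apply the shoelace (surveyor's) formula: 2A = Σ (x_i·y_{i+1} − x_{i+1}·y_i), indices taken mod 6.
Σ = (-12) + (-12) + (-11) + (-10) + (-22) + (-26) = -93
Area = |Σ|/2 = 46.5.
Hole:
Apply the shoelace formula: 2A = Σ (x_i·y_{i+1} − x_{i+1}·y_i), indices taken mod 3.
Cross-terms: 1, 1, 0  ⇒  Σ = 2
Area = |Σ|/2 = 1.
Net area = 46.5 − 1 = 45.5.

45.5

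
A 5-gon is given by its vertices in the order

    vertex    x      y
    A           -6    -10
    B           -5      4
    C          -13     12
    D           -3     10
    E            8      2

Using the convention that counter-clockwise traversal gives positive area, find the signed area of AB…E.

Σ = (-74) + (-8) + (-94) + (-86) + (-68) = -330
Signed area = Σ/2 = -165 (negative ⇒ clockwise traversal).

-165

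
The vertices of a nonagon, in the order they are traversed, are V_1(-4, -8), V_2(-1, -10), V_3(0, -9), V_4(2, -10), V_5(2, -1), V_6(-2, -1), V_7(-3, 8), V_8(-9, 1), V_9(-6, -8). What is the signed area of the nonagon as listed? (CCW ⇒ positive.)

108.5

Cross-terms: 32, 9, 18, 18, -4, -19, 69, 78, 16  ⇒  Σ = 217
Signed area = Σ/2 = 108.5 (positive ⇒ counter-clockwise traversal).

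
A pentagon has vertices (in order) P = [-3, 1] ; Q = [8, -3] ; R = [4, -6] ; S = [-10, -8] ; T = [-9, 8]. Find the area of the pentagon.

132

Apply the surveyor's formula: 2A = Σ (x_i·y_{i+1} − x_{i+1}·y_i), indices taken mod 5.
Cross-terms: 1, -36, -92, -152, 15  ⇒  Σ = -264
Area = |Σ|/2 = 132.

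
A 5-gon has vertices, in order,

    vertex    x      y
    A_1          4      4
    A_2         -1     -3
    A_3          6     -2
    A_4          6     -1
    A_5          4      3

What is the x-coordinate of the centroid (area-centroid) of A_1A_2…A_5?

Apply the shoelace (surveyor's) formula. First the cross-terms c_i = x_i·y_{i+1} − x_{i+1}·y_i:
  -8, 20, 6, 22, 4  ⇒  2A = 44, A = 22.
Then Σ (x_i + x_{i+1})·c_i = 400, so x̄ = 400 / (6·22) = 100/33.

100/33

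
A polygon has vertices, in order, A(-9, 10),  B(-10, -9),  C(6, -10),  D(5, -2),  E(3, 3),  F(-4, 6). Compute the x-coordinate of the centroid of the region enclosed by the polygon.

-409/146

Apply the surveyor's formula. First the cross-terms c_i = x_i·y_{i+1} − x_{i+1}·y_i:
  181, 154, 38, 21, 30, 14  ⇒  2A = 438, A = 219.
Then Σ (x_i + x_{i+1})·c_i = -3681, so x̄ = -3681 / (6·219) = -409/146.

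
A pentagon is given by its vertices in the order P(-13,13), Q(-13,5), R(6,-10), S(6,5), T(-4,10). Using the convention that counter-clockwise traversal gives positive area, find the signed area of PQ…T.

Cross-terms: 104, 100, 90, 80, 78  ⇒  Σ = 452
Signed area = Σ/2 = 226 (positive ⇒ counter-clockwise traversal).

226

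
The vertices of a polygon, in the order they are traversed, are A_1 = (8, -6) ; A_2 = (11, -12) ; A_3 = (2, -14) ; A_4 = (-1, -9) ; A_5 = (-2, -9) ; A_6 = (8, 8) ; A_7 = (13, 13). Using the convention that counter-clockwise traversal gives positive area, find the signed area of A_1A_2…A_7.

-163.5

Apply the shoelace formula: 2A = Σ (x_i·y_{i+1} − x_{i+1}·y_i), indices taken mod 7.
Cross-terms: -30, -130, -32, -9, 56, 0, -182  ⇒  Σ = -327
Signed area = Σ/2 = -163.5 (negative ⇒ clockwise traversal).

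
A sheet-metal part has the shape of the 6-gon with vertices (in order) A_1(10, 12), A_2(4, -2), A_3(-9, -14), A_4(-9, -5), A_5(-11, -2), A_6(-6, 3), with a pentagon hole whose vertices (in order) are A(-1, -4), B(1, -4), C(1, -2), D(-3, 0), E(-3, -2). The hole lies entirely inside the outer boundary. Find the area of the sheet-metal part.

193.5

Outer boundary:
A_1→A_2: (10)(-2) − (4)(12) = -68
A_2→A_3: (4)(-14) − (-9)(-2) = -74
A_3→A_4: (-9)(-5) − (-9)(-14) = -81
A_4→A_5: (-9)(-2) − (-11)(-5) = -37
A_5→A_6: (-11)(3) − (-6)(-2) = -45
A_6→A_1: (-6)(12) − (10)(3) = -102
Σ = -407
Area = |Σ|/2 = 203.5.
Hole:
Apply the shoelace (surveyor's) formula: 2A = Σ (x_i·y_{i+1} − x_{i+1}·y_i), indices taken mod 5.
Σ = (8) + (2) + (-6) + (6) + (10) = 20
Area = |Σ|/2 = 10.
Net area = 203.5 − 10 = 193.5.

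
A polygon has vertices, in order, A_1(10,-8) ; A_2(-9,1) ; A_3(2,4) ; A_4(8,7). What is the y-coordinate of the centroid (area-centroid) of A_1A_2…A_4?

-5/21

Apply the surveyor's formula. First the cross-terms c_i = x_i·y_{i+1} − x_{i+1}·y_i:
  -62, -38, -18, -134  ⇒  2A = -252, A = -126.
Then Σ (y_i + y_{i+1})·c_i = 180, so ȳ = 180 / (6·(-126)) = -5/21.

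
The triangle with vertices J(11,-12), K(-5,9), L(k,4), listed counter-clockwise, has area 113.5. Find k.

-12

The doubled signed area Σ (x_i y_{i+1} − x_{i+1} y_i) is linear in k.
With k=0 it equals -25; the coefficient of k is -21 (from the two edges through L).
So -21·k + -25 = 2·113.5 = 227 ⇒ k = -12.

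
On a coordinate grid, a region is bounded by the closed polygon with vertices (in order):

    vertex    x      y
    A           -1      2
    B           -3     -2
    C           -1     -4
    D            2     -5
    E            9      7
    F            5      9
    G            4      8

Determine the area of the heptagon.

Σ = (8) + (10) + (13) + (59) + (46) + (4) + (16) = 156
Area = |Σ|/2 = 78.

78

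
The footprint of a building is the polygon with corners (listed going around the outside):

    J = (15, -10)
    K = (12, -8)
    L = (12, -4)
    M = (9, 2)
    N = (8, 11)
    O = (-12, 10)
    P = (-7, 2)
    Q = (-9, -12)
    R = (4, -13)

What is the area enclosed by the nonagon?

Apply the shoelace (surveyor's) formula: 2A = Σ (x_i·y_{i+1} − x_{i+1}·y_i), indices taken mod 9.
Cross-terms: 0, 48, 60, 83, 212, 46, 102, 165, 155  ⇒  Σ = 871
Area = |Σ|/2 = 435.5.

435.5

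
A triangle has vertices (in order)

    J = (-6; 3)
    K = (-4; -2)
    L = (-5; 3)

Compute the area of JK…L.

Apply Gauss's area formula: 2A = Σ (x_i·y_{i+1} − x_{i+1}·y_i), indices taken mod 3.
J→K: (-6)(-2) − (-4)(3) = 24
K→L: (-4)(3) − (-5)(-2) = -22
L→J: (-5)(3) − (-6)(3) = 3
Σ = 5
Area = |Σ|/2 = 2.5.

2.5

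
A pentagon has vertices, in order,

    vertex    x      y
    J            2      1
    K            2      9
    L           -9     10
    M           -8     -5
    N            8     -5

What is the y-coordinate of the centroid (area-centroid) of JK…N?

458/255

Apply the surveyor's formula. First the cross-terms c_i = x_i·y_{i+1} − x_{i+1}·y_i:
  16, 101, 125, 80, 18  ⇒  2A = 340, A = 170.
Then Σ (y_i + y_{i+1})·c_i = 1832, so ȳ = 1832 / (6·170) = 458/255.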